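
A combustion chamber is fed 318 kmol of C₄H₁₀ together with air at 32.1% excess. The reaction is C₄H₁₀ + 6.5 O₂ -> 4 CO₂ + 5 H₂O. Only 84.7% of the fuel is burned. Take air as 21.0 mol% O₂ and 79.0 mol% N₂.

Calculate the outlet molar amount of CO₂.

1080 kmol

Stoichiometric O₂ = 6.5 × 318 = 2067 kmol; O₂ fed = 2067 × 1.321 = 2731 kmol.
N₂ fed = 2731 × 79/21 = 10270 kmol.
Fuel reacted = 0.847 × 318 → ξ = 269.3 kmol.
Outlet (n = n₀ + ν ξ):
  C₄H₁₀: 318 − 1(269.3) = 48.65
  O₂: 2731 − 6.5(269.3) = 979.8
  N₂: 10270 (inert)
  CO₂: 0 + 4(269.3) = 1077
  H₂O: 0 + 5(269.3) = 1347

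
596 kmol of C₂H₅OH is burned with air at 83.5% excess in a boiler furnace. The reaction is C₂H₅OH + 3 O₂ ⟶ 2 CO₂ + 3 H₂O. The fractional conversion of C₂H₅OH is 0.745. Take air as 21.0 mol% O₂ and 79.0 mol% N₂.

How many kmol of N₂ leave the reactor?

Stoichiometric O₂ = 3 × 596 = 1788 kmol; O₂ fed = 1788 × 1.835 = 3281 kmol.
N₂ fed = 3281 × 79/21 = 12340 kmol.
Fuel reacted = 0.745 × 596 → ξ = 444 kmol.
Outlet (n = n₀ + ν ξ):
  C₂H₅OH: 596 − 1(444) = 152
  O₂: 3281 − 3(444) = 1949
  N₂: 12340 (inert)
  CO₂: 0 + 2(444) = 888
  H₂O: 0 + 3(444) = 1332

12300 kmol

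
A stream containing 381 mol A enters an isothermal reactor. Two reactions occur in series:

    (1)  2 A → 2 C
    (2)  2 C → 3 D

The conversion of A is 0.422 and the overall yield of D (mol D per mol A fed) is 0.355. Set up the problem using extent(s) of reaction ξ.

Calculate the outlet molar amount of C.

Conversion of A: A consumed = 2ξ₁ = 0.422 × 381 → ξ₁ = 80.39 mol.
Yield of D: 3ξ₂ / 381 = 0.355 → ξ₂ = 45.09 mol.
Outlet amounts (n = n₀ + Σ ν·ξ):
  A: 381 − 2(80.39) = 220.2
  C: 0 + 2(80.39) − 2(45.09) = 70.61
  D: 0 + 3(45.09) = 135.3

70.6 mol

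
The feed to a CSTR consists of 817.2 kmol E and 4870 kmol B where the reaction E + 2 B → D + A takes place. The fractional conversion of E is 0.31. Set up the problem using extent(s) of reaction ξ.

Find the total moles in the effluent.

5430 kmol

E reacted = 0.31 × 817.2 = 253.3 kmol; ν_E = −1, so ξ = 253.3/1 = 253.3 kmol.
Outlet amounts (n = n₀ + ν ξ):
  E: 817.2 − 1(253.3) = 563.9
  B: 4870 − 2(253.3) = 4363
  D: 0 + 1(253.3) = 253.3
  A: 0 + 1(253.3) = 253.3
Total out = 563.9 + 4363 + 253.3 + 253.3 = 5434 kmol.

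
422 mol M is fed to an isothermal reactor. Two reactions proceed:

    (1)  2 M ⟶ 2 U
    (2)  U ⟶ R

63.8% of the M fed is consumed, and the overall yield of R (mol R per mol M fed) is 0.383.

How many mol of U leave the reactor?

108 mol

Conversion of M: M consumed = 2ξ₁ = 0.638 × 422 → ξ₁ = 134.6 mol.
Yield of R: 1ξ₂ / 422 = 0.383 → ξ₂ = 161.6 mol.
Outlet amounts (n = n₀ + Σ ν·ξ):
  M: 422 − 2(134.6) = 152.8
  U: 0 + 2(134.6) − 1(161.6) = 107.6
  R: 0 + 1(161.6) = 161.6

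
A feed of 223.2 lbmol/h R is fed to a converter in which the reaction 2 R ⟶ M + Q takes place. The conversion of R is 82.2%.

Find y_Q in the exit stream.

R reacted = 0.822 × 223.2 = 183.5 lbmol/h; ν_R = −2, so ξ = 183.5/2 = 91.74 lbmol/h.
Outlet amounts (n = n₀ + ν ξ):
  R: 223.2 − 2(91.74) = 39.73
  M: 0 + 1(91.74) = 91.74
  Q: 0 + 1(91.74) = 91.74
Total out = 223.2 lbmol/h; y_Q = 91.74 / 223.2 = 0.411.

0.411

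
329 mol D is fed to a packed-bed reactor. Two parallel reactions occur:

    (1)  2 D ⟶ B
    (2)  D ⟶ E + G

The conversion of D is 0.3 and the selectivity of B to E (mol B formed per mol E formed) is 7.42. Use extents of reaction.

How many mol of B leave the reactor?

46.2 mol

Conversion of D: D consumed = 0.3 × 329 = 98.7 mol = 2ξ₁ + 1ξ₂.
Selectivity: 1ξ₁ / (1ξ₂) = 7.42 → ξ₁ = 7.42 ξ₂.
Substitute: (2·7.42 + 1) ξ₂ = 98.7 → ξ₂ = 6.231 mol, ξ₁ = 46.23 mol.
Outlet amounts (n = n₀ + Σ ν·ξ):
  D: 329 − 2(46.23) − 1(6.231) = 230.3
  B: 0 + 1(46.23) = 46.23
  E: 0 + 1(6.231) = 6.231
  G: 0 + 1(6.231) = 6.231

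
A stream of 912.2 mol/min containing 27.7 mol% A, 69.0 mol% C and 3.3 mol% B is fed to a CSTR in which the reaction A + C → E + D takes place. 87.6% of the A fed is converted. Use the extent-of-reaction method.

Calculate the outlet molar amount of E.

A reacted = 0.876 × 252.7 = 221.3 mol/min; ν_A = −1, so ξ = 221.3/1 = 221.3 mol/min.
Outlet amounts (n = n₀ + ν ξ):
  A: 252.7 − 1(221.3) = 31.33
  C: 629.4 − 1(221.3) = 408.1
  E: 0 + 1(221.3) = 221.3
  D: 0 + 1(221.3) = 221.3
  B: 30.1 (inert)

221 mol/min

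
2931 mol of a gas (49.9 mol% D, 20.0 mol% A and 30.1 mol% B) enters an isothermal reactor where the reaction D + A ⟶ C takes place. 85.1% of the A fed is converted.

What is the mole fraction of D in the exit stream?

0.396

A reacted = 0.851 × 586.2 = 498.9 mol; ν_A = −1, so ξ = 498.9/1 = 498.9 mol.
Outlet amounts (n = n₀ + ν ξ):
  D: 1463 − 1(498.9) = 963.7
  A: 586.2 − 1(498.9) = 87.34
  C: 0 + 1(498.9) = 498.9
  B: 882.2 (inert)
Total out = 2432 mol; y_D = 963.7 / 2432 = 0.3962.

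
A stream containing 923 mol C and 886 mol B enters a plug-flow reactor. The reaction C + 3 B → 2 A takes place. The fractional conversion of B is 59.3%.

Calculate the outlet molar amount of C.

B reacted = 0.593 × 886 = 525.4 mol; ν_B = −3, so ξ = 525.4/3 = 175.1 mol.
Outlet amounts (n = n₀ + ν ξ):
  C: 923 − 1(175.1) = 747.9
  B: 886 − 3(175.1) = 360.6
  A: 0 + 2(175.1) = 350.3

748 mol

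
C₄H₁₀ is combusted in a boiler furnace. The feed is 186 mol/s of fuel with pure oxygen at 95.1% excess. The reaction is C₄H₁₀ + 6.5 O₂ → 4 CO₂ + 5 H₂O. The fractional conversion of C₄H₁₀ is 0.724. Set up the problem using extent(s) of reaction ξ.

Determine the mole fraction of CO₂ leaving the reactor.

Stoichiometric O₂ = 6.5 × 186 = 1209 mol/s; O₂ fed = 1209 × 1.951 = 2359 mol/s.
Fuel reacted = 0.724 × 186 → ξ = 134.7 mol/s.
Outlet (n = n₀ + ν ξ):
  C₄H₁₀: 186 − 1(134.7) = 51.34
  O₂: 2359 − 6.5(134.7) = 1483
  CO₂: 0 + 4(134.7) = 538.7
  H₂O: 0 + 5(134.7) = 673.3
Total out = 2747 mol/s; y_CO₂ = 538.7 / 2747 = 0.1961.

0.196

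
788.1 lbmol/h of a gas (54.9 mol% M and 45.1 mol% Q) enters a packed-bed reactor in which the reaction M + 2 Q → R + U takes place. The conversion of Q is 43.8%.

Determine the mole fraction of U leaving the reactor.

0.11

Q reacted = 0.438 × 355.4 = 155.7 lbmol/h; ν_Q = −2, so ξ = 155.7/2 = 77.84 lbmol/h.
Outlet amounts (n = n₀ + ν ξ):
  M: 432.7 − 1(77.84) = 354.8
  Q: 355.4 − 2(77.84) = 199.8
  R: 0 + 1(77.84) = 77.84
  U: 0 + 1(77.84) = 77.84
Total out = 710.3 lbmol/h; y_U = 77.84 / 710.3 = 0.1096.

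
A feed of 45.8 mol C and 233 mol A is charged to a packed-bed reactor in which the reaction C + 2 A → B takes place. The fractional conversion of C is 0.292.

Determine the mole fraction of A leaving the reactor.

C reacted = 0.292 × 45.8 = 13.37 mol; ν_C = −1, so ξ = 13.37/1 = 13.37 mol.
Outlet amounts (n = n₀ + ν ξ):
  C: 45.8 − 1(13.37) = 32.43
  A: 233 − 2(13.37) = 206.3
  B: 0 + 1(13.37) = 13.37
Total out = 252.1 mol; y_A = 206.3 / 252.1 = 0.8183.

0.818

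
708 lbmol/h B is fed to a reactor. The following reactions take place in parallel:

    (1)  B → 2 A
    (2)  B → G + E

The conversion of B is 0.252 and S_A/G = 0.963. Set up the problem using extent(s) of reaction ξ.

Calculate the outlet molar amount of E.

120 lbmol/h

Conversion of B: B consumed = 0.252 × 708 = 178.4 lbmol/h = 1ξ₁ + 1ξ₂.
Selectivity: 2ξ₁ / (1ξ₂) = 0.963 → ξ₁ = 0.4815 ξ₂.
Substitute: (1·0.4815 + 1) ξ₂ = 178.4 → ξ₂ = 120.4 lbmol/h, ξ₁ = 57.99 lbmol/h.
Outlet amounts (n = n₀ + Σ ν·ξ):
  B: 708 − 1(57.99) − 1(120.4) = 529.6
  A: 0 + 2(57.99) = 116
  G: 0 + 1(120.4) = 120.4
  E: 0 + 1(120.4) = 120.4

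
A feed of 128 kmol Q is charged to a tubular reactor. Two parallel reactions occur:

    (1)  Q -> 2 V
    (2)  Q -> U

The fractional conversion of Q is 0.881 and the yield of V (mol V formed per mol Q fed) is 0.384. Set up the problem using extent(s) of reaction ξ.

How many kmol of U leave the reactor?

Yield of V: 2ξ₁ / 128 = 0.384 → ξ₁ = 24.58 kmol.
Conversion of Q: 1ξ₁ + 1ξ₂ = 0.881 × 128 = 112.8 → ξ₂ = 88.19 kmol.
Outlet amounts (n = n₀ + Σ ν·ξ):
  Q: 128 − 1(24.58) − 1(88.19) = 15.23
  V: 0 + 2(24.58) = 49.15
  U: 0 + 1(88.19) = 88.19

88.2 kmol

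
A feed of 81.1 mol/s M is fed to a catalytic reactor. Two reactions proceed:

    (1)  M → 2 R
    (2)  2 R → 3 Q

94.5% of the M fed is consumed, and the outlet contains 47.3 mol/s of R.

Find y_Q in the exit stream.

Conversion of M: M consumed = 1ξ₁ = 0.945 × 81.1 → ξ₁ = 76.64 mol/s.
R balance: n_R = 0 + 2ξ₁ − 2ξ₂ = 47.3 → ξ₂ = (2·76.64 − 47.3)/2 = 52.99 mol/s.
Outlet amounts (n = n₀ + Σ ν·ξ):
  M: 81.1 − 1(76.64) = 4.461
  R: 0 + 2(76.64) − 2(52.99) = 47.3
  Q: 0 + 3(52.99) = 159
Total out = 210.7 mol/s; y_Q = 159 / 210.7 = 0.7544.

0.754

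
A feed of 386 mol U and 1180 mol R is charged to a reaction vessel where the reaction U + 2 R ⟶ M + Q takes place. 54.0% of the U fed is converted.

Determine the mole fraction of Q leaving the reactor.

U reacted = 0.54 × 386 = 208.4 mol; ν_U = −1, so ξ = 208.4/1 = 208.4 mol.
Outlet amounts (n = n₀ + ν ξ):
  U: 386 − 1(208.4) = 177.6
  R: 1180 − 2(208.4) = 763.1
  M: 0 + 1(208.4) = 208.4
  Q: 0 + 1(208.4) = 208.4
Total out = 1358 mol; y_Q = 208.4 / 1358 = 0.1535.

0.154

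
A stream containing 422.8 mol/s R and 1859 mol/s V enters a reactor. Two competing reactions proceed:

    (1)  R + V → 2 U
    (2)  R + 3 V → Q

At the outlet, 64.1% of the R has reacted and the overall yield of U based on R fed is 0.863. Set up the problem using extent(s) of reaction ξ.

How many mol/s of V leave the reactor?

Yield of U: 2ξ₁ / 422.8 = 0.863 → ξ₁ = 182.4 mol/s.
Conversion of R: 1ξ₁ + 1ξ₂ = 0.641 × 422.8 = 271 → ξ₂ = 88.58 mol/s.
Outlet amounts (n = n₀ + Σ ν·ξ):
  R: 422.8 − 1(182.4) − 1(88.58) = 151.8
  V: 1859 − 1(182.4) − 3(88.58) = 1411
  U: 0 + 2(182.4) = 364.9
  Q: 0 + 1(88.58) = 88.58

1410 mol/s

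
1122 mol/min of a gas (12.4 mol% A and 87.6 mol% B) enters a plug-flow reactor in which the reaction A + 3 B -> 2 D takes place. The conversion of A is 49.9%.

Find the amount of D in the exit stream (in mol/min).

139 mol/min

A reacted = 0.499 × 139.1 = 69.42 mol/min; ν_A = −1, so ξ = 69.42/1 = 69.42 mol/min.
Outlet amounts (n = n₀ + ν ξ):
  A: 139.1 − 1(69.42) = 69.7
  B: 982.9 − 3(69.42) = 774.6
  D: 0 + 2(69.42) = 138.8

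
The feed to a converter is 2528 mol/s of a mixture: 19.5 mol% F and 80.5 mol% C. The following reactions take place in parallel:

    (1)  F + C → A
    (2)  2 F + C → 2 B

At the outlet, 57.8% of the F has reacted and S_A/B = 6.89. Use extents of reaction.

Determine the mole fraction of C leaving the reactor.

Conversion of F: F consumed = 0.578 × 493 = 284.9 mol/s = 1ξ₁ + 2ξ₂.
Selectivity: 1ξ₁ / (2ξ₂) = 6.89 → ξ₁ = 13.78 ξ₂.
Substitute: (1·13.78 + 2) ξ₂ = 284.9 → ξ₂ = 18.06 mol/s, ξ₁ = 248.8 mol/s.
Outlet amounts (n = n₀ + Σ ν·ξ):
  F: 493 − 1(248.8) − 2(18.06) = 208
  C: 2035 − 1(248.8) − 1(18.06) = 1768
  A: 0 + 1(248.8) = 248.8
  B: 0 + 2(18.06) = 36.11
Total out = 2261 mol/s; y_C = 1768 / 2261 = 0.782.

0.782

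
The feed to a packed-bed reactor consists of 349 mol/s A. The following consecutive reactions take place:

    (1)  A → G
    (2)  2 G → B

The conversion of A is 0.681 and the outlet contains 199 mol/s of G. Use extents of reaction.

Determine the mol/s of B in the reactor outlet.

19.3 mol/s

Conversion of A: A consumed = 1ξ₁ = 0.681 × 349 → ξ₁ = 237.7 mol/s.
G balance: n_G = 0 + 1ξ₁ − 2ξ₂ = 199 → ξ₂ = (1·237.7 − 199)/2 = 19.33 mol/s.
Outlet amounts (n = n₀ + Σ ν·ξ):
  A: 349 − 1(237.7) = 111.3
  G: 0 + 1(237.7) − 2(19.33) = 199
  B: 0 + 1(19.33) = 19.33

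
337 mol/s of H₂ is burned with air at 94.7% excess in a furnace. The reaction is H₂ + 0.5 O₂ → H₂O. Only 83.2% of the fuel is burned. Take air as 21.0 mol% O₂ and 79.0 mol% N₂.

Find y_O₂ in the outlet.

0.107

Stoichiometric O₂ = 0.5 × 337 = 168.5 mol/s; O₂ fed = 168.5 × 1.947 = 328.1 mol/s.
N₂ fed = 328.1 × 79/21 = 1234 mol/s.
Fuel reacted = 0.832 × 337 → ξ = 280.4 mol/s.
Outlet (n = n₀ + ν ξ):
  H₂: 337 − 1(280.4) = 56.62
  O₂: 328.1 − 0.5(280.4) = 187.9
  N₂: 1234 (inert)
  H₂O: 0 + 1(280.4) = 280.4
Total out = 1759 mol/s; y_O₂ = 187.9 / 1759 = 0.1068.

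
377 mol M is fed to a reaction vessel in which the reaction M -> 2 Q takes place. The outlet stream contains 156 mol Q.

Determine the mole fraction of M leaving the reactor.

For Q: n = n₀ + 2ξ → 156 = 0 + 2ξ, giving ξ = 78 mol.
Outlet amounts (n = n₀ + ν ξ):
  M: 377 − 1(78) = 299
  Q: 0 + 2(78) = 156
Total out = 455 mol; y_M = 299 / 455 = 0.6571.

0.657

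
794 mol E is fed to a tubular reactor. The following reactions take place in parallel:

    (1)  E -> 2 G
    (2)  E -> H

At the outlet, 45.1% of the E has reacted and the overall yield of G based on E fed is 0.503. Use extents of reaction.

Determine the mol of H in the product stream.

158 mol

Yield of G: 2ξ₁ / 794 = 0.503 → ξ₁ = 199.7 mol.
Conversion of E: 1ξ₁ + 1ξ₂ = 0.451 × 794 = 358.1 → ξ₂ = 158.4 mol.
Outlet amounts (n = n₀ + Σ ν·ξ):
  E: 794 − 1(199.7) − 1(158.4) = 435.9
  G: 0 + 2(199.7) = 399.4
  H: 0 + 1(158.4) = 158.4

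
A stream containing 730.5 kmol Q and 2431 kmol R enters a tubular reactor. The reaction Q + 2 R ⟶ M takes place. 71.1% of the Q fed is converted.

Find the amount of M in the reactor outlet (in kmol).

519 kmol

Q reacted = 0.711 × 730.5 = 519.4 kmol; ν_Q = −1, so ξ = 519.4/1 = 519.4 kmol.
Outlet amounts (n = n₀ + ν ξ):
  Q: 730.5 − 1(519.4) = 211.1
  R: 2431 − 2(519.4) = 1392
  M: 0 + 1(519.4) = 519.4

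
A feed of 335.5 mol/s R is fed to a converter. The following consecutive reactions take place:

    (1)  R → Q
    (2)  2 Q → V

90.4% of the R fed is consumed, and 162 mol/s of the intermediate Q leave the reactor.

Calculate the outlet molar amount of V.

Conversion of R: R consumed = 1ξ₁ = 0.904 × 335.5 → ξ₁ = 303.3 mol/s.
Q balance: n_Q = 0 + 1ξ₁ − 2ξ₂ = 162 → ξ₂ = (1·303.3 − 162)/2 = 70.65 mol/s.
Outlet amounts (n = n₀ + Σ ν·ξ):
  R: 335.5 − 1(303.3) = 32.21
  Q: 0 + 1(303.3) − 2(70.65) = 162
  V: 0 + 1(70.65) = 70.65

70.6 mol/s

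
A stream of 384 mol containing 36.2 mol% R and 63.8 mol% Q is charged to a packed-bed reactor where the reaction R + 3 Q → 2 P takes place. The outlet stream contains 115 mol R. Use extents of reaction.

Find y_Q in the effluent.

0.515

For R: n = n₀ − 1ξ → 115 = 139 − 1ξ, giving ξ = 24.01 mol.
Outlet amounts (n = n₀ + ν ξ):
  R: 139 − 1(24.01) = 115
  Q: 245 − 3(24.01) = 173
  P: 0 + 2(24.01) = 48.02
Total out = 336 mol; y_Q = 173 / 336 = 0.5148.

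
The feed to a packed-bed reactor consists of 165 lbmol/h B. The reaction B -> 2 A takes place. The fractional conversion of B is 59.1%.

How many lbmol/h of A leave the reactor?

B reacted = 0.591 × 165 = 97.52 lbmol/h; ν_B = −1, so ξ = 97.52/1 = 97.52 lbmol/h.
Outlet amounts (n = n₀ + ν ξ):
  B: 165 − 1(97.52) = 67.48
  A: 0 + 2(97.52) = 195

195 lbmol/h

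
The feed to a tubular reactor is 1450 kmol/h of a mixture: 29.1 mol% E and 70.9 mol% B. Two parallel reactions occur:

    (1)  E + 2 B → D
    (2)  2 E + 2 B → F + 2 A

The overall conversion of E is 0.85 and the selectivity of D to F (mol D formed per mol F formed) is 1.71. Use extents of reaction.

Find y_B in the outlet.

0.493

Conversion of E: E consumed = 0.85 × 421.9 = 358.7 kmol/h = 1ξ₁ + 2ξ₂.
Selectivity: 1ξ₁ / (1ξ₂) = 1.71 → ξ₁ = 1.71 ξ₂.
Substitute: (1·1.71 + 2) ξ₂ = 358.7 → ξ₂ = 96.67 kmol/h, ξ₁ = 165.3 kmol/h.
Outlet amounts (n = n₀ + Σ ν·ξ):
  E: 421.9 − 1(165.3) − 2(96.67) = 63.29
  B: 1028 − 2(165.3) − 2(96.67) = 504.1
  D: 0 + 1(165.3) = 165.3
  F: 0 + 1(96.67) = 96.67
  A: 0 + 2(96.67) = 193.3
Total out = 1023 kmol/h; y_B = 504.1 / 1023 = 0.4929.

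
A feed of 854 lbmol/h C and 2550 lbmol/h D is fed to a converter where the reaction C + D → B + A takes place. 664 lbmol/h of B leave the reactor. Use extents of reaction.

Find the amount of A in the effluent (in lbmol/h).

For B: n = n₀ + 1ξ → 664 = 0 + 1ξ, giving ξ = 664 lbmol/h.
Outlet amounts (n = n₀ + ν ξ):
  C: 854 − 1(664) = 190
  D: 2550 − 1(664) = 1886
  B: 0 + 1(664) = 664
  A: 0 + 1(664) = 664

664 lbmol/h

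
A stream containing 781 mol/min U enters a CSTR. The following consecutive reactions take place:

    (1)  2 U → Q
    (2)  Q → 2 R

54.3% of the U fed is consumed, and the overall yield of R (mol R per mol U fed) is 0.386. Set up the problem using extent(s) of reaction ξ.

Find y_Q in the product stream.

0.0852

Conversion of U: U consumed = 2ξ₁ = 0.543 × 781 → ξ₁ = 212 mol/min.
Yield of R: 2ξ₂ / 781 = 0.386 → ξ₂ = 150.7 mol/min.
Outlet amounts (n = n₀ + Σ ν·ξ):
  U: 781 − 2(212) = 356.9
  Q: 0 + 1(212) − 1(150.7) = 61.31
  R: 0 + 2(150.7) = 301.5
Total out = 719.7 mol/min; y_Q = 61.31 / 719.7 = 0.08519.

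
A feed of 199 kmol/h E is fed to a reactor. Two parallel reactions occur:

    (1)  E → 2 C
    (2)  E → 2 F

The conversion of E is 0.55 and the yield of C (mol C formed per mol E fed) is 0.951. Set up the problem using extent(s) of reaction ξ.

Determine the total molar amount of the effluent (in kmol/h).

308 kmol/h

Yield of C: 2ξ₁ / 199 = 0.951 → ξ₁ = 94.62 kmol/h.
Conversion of E: 1ξ₁ + 1ξ₂ = 0.55 × 199 = 109.5 → ξ₂ = 14.83 kmol/h.
Outlet amounts (n = n₀ + Σ ν·ξ):
  E: 199 − 1(94.62) − 1(14.83) = 89.55
  C: 0 + 2(94.62) = 189.2
  F: 0 + 2(14.83) = 29.65
Total out = 89.55 + 189.2 + 29.65 = 308.4 kmol/h.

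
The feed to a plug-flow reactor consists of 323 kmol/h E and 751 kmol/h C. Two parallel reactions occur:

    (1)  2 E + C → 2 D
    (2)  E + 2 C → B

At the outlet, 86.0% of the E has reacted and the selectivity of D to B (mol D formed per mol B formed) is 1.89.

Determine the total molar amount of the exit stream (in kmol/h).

Conversion of E: E consumed = 0.86 × 323 = 277.8 kmol/h = 2ξ₁ + 1ξ₂.
Selectivity: 2ξ₁ / (1ξ₂) = 1.89 → ξ₁ = 0.945 ξ₂.
Substitute: (2·0.945 + 1) ξ₂ = 277.8 → ξ₂ = 96.12 kmol/h, ξ₁ = 90.83 kmol/h.
Outlet amounts (n = n₀ + Σ ν·ξ):
  E: 323 − 2(90.83) − 1(96.12) = 45.22
  C: 751 − 1(90.83) − 2(96.12) = 467.9
  D: 0 + 2(90.83) = 181.7
  B: 0 + 1(96.12) = 96.12
Total out = 45.22 + 467.9 + 181.7 + 96.12 = 790.9 kmol/h.

791 kmol/h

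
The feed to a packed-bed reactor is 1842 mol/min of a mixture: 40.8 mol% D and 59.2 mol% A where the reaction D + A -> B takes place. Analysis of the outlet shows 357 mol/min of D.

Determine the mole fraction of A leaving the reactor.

0.481

For D: n = n₀ − 1ξ → 357 = 751.5 − 1ξ, giving ξ = 394.5 mol/min.
Outlet amounts (n = n₀ + ν ξ):
  D: 751.5 − 1(394.5) = 357
  A: 1090 − 1(394.5) = 695.9
  B: 0 + 1(394.5) = 394.5
Total out = 1447 mol/min; y_A = 695.9 / 1447 = 0.4808.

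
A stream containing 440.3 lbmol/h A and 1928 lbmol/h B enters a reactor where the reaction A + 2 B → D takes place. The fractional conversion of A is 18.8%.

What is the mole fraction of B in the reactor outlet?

0.8

A reacted = 0.188 × 440.3 = 82.78 lbmol/h; ν_A = −1, so ξ = 82.78/1 = 82.78 lbmol/h.
Outlet amounts (n = n₀ + ν ξ):
  A: 440.3 − 1(82.78) = 357.5
  B: 1928 − 2(82.78) = 1762
  D: 0 + 1(82.78) = 82.78
Total out = 2203 lbmol/h; y_B = 1762 / 2203 = 0.8001.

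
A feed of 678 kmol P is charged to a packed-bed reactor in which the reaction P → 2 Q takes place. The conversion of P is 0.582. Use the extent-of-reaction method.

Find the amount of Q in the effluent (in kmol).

789 kmol

P reacted = 0.582 × 678 = 394.6 kmol; ν_P = −1, so ξ = 394.6/1 = 394.6 kmol.
Outlet amounts (n = n₀ + ν ξ):
  P: 678 − 1(394.6) = 283.4
  Q: 0 + 2(394.6) = 789.2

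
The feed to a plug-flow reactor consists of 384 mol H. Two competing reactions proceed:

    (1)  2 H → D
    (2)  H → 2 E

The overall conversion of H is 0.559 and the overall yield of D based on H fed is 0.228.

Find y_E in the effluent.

Yield of D: 1ξ₁ / 384 = 0.228 → ξ₁ = 87.55 mol.
Conversion of H: 2ξ₁ + 1ξ₂ = 0.559 × 384 = 214.7 → ξ₂ = 39.55 mol.
Outlet amounts (n = n₀ + Σ ν·ξ):
  H: 384 − 2(87.55) − 1(39.55) = 169.3
  D: 0 + 1(87.55) = 87.55
  E: 0 + 2(39.55) = 79.1
Total out = 336 mol; y_E = 79.1 / 336 = 0.2354.

0.235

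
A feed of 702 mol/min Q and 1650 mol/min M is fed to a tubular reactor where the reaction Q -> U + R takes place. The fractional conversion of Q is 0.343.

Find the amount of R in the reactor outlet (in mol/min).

241 mol/min

Q reacted = 0.343 × 702 = 240.8 mol/min; ν_Q = −1, so ξ = 240.8/1 = 240.8 mol/min.
Outlet amounts (n = n₀ + ν ξ):
  Q: 702 − 1(240.8) = 461.2
  U: 0 + 1(240.8) = 240.8
  R: 0 + 1(240.8) = 240.8
  M: 1650 (inert)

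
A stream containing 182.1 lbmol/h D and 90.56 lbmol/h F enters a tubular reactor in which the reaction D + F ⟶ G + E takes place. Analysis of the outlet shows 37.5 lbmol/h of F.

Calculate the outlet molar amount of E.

53.1 lbmol/h

For F: n = n₀ − 1ξ → 37.5 = 90.56 − 1ξ, giving ξ = 53.06 lbmol/h.
Outlet amounts (n = n₀ + ν ξ):
  D: 182.1 − 1(53.06) = 129
  F: 90.56 − 1(53.06) = 37.5
  G: 0 + 1(53.06) = 53.06
  E: 0 + 1(53.06) = 53.06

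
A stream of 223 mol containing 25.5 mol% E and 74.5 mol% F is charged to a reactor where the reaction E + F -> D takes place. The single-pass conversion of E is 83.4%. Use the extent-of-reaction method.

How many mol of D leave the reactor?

47.4 mol

E reacted = 0.834 × 56.87 = 47.43 mol; ν_E = −1, so ξ = 47.43/1 = 47.43 mol.
Outlet amounts (n = n₀ + ν ξ):
  E: 56.87 − 1(47.43) = 9.44
  F: 166.1 − 1(47.43) = 118.7
  D: 0 + 1(47.43) = 47.43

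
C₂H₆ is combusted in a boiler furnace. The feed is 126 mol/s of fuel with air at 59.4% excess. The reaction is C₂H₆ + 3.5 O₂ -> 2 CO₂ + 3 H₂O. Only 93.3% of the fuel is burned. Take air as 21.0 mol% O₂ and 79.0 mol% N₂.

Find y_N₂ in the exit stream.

0.749

Stoichiometric O₂ = 3.5 × 126 = 441 mol/s; O₂ fed = 441 × 1.594 = 703 mol/s.
N₂ fed = 703 × 79/21 = 2644 mol/s.
Fuel reacted = 0.933 × 126 → ξ = 117.6 mol/s.
Outlet (n = n₀ + ν ξ):
  C₂H₆: 126 − 1(117.6) = 8.442
  O₂: 703 − 3.5(117.6) = 291.5
  N₂: 2644 (inert)
  CO₂: 0 + 2(117.6) = 235.1
  H₂O: 0 + 3(117.6) = 352.7
Total out = 3532 mol/s; y_N₂ = 2644 / 3532 = 0.7487.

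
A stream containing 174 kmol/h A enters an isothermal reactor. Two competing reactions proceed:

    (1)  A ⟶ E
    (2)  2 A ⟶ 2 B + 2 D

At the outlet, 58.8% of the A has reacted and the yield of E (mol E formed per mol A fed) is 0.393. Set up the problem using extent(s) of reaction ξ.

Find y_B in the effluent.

Yield of E: 1ξ₁ / 174 = 0.393 → ξ₁ = 68.38 kmol/h.
Conversion of A: 1ξ₁ + 2ξ₂ = 0.588 × 174 = 102.3 → ξ₂ = 16.96 kmol/h.
Outlet amounts (n = n₀ + Σ ν·ξ):
  A: 174 − 1(68.38) − 2(16.96) = 71.69
  E: 0 + 1(68.38) = 68.38
  B: 0 + 2(16.96) = 33.93
  D: 0 + 2(16.96) = 33.93
Total out = 207.9 kmol/h; y_B = 33.93 / 207.9 = 0.1632.

0.163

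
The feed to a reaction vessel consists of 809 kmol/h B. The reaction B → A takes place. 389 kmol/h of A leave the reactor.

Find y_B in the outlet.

For A: n = n₀ + 1ξ → 389 = 0 + 1ξ, giving ξ = 389 kmol/h.
Outlet amounts (n = n₀ + ν ξ):
  B: 809 − 1(389) = 420
  A: 0 + 1(389) = 389
Total out = 809 kmol/h; y_B = 420 / 809 = 0.5192.

0.519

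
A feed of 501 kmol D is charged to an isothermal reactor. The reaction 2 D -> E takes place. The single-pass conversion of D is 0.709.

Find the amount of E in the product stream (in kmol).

D reacted = 0.709 × 501 = 355.2 kmol; ν_D = −2, so ξ = 355.2/2 = 177.6 kmol.
Outlet amounts (n = n₀ + ν ξ):
  D: 501 − 2(177.6) = 145.8
  E: 0 + 1(177.6) = 177.6

178 kmol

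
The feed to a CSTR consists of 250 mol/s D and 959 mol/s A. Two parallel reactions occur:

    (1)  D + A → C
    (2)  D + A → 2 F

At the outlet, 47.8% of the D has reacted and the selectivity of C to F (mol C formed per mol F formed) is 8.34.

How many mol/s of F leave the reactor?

13.5 mol/s

Conversion of D: D consumed = 0.478 × 250 = 119.5 mol/s = 1ξ₁ + 1ξ₂.
Selectivity: 1ξ₁ / (2ξ₂) = 8.34 → ξ₁ = 16.68 ξ₂.
Substitute: (1·16.68 + 1) ξ₂ = 119.5 → ξ₂ = 6.759 mol/s, ξ₁ = 112.7 mol/s.
Outlet amounts (n = n₀ + Σ ν·ξ):
  D: 250 − 1(112.7) − 1(6.759) = 130.5
  A: 959 − 1(112.7) − 1(6.759) = 839.5
  C: 0 + 1(112.7) = 112.7
  F: 0 + 2(6.759) = 13.52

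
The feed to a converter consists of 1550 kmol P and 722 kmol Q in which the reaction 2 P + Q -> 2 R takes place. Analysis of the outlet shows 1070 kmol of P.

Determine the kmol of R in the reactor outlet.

480 kmol

For P: n = n₀ − 2ξ → 1070 = 1550 − 2ξ, giving ξ = 240 kmol.
Outlet amounts (n = n₀ + ν ξ):
  P: 1550 − 2(240) = 1070
  Q: 722 − 1(240) = 482
  R: 0 + 2(240) = 480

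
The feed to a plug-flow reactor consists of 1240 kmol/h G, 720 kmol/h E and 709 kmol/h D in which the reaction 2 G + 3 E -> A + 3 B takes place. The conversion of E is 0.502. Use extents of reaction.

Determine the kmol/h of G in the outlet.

E reacted = 0.502 × 720 = 361.4 kmol/h; ν_E = −3, so ξ = 361.4/3 = 120.5 kmol/h.
Outlet amounts (n = n₀ + ν ξ):
  G: 1240 − 2(120.5) = 999
  E: 720 − 3(120.5) = 358.6
  A: 0 + 1(120.5) = 120.5
  B: 0 + 3(120.5) = 361.4
  D: 709 (inert)

999 kmol/h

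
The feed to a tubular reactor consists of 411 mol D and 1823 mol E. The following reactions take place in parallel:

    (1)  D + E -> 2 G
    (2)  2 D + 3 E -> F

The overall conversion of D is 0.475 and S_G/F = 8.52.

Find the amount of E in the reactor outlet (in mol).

1600 mol

Conversion of D: D consumed = 0.475 × 411 = 195.2 mol = 1ξ₁ + 2ξ₂.
Selectivity: 2ξ₁ / (1ξ₂) = 8.52 → ξ₁ = 4.26 ξ₂.
Substitute: (1·4.26 + 2) ξ₂ = 195.2 → ξ₂ = 31.19 mol, ξ₁ = 132.9 mol.
Outlet amounts (n = n₀ + Σ ν·ξ):
  D: 411 − 1(132.9) − 2(31.19) = 215.8
  E: 1823 − 1(132.9) − 3(31.19) = 1597
  G: 0 + 2(132.9) = 265.7
  F: 0 + 1(31.19) = 31.19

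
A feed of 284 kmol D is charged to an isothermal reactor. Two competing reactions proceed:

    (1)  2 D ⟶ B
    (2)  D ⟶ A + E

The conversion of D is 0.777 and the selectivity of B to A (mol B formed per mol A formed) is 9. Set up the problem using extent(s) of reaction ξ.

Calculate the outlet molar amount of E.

11.6 kmol

Conversion of D: D consumed = 0.777 × 284 = 220.7 kmol = 2ξ₁ + 1ξ₂.
Selectivity: 1ξ₁ / (1ξ₂) = 9 → ξ₁ = 9 ξ₂.
Substitute: (2·9 + 1) ξ₂ = 220.7 → ξ₂ = 11.61 kmol, ξ₁ = 104.5 kmol.
Outlet amounts (n = n₀ + Σ ν·ξ):
  D: 284 − 2(104.5) − 1(11.61) = 63.33
  B: 0 + 1(104.5) = 104.5
  A: 0 + 1(11.61) = 11.61
  E: 0 + 1(11.61) = 11.61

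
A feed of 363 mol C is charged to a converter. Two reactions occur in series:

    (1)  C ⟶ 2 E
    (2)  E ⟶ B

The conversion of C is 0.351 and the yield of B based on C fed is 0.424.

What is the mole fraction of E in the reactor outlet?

0.206

Conversion of C: C consumed = 1ξ₁ = 0.351 × 363 → ξ₁ = 127.4 mol.
Yield of B: 1ξ₂ / 363 = 0.424 → ξ₂ = 153.9 mol.
Outlet amounts (n = n₀ + Σ ν·ξ):
  C: 363 − 1(127.4) = 235.6
  E: 0 + 2(127.4) − 1(153.9) = 100.9
  B: 0 + 1(153.9) = 153.9
Total out = 490.4 mol; y_E = 100.9 / 490.4 = 0.2058.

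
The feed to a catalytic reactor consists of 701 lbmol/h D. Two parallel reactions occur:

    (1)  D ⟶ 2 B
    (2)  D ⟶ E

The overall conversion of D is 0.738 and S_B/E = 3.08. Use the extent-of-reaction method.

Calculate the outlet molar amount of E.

204 lbmol/h

Conversion of D: D consumed = 0.738 × 701 = 517.3 lbmol/h = 1ξ₁ + 1ξ₂.
Selectivity: 2ξ₁ / (1ξ₂) = 3.08 → ξ₁ = 1.54 ξ₂.
Substitute: (1·1.54 + 1) ξ₂ = 517.3 → ξ₂ = 203.7 lbmol/h, ξ₁ = 313.7 lbmol/h.
Outlet amounts (n = n₀ + Σ ν·ξ):
  D: 701 − 1(313.7) − 1(203.7) = 183.7
  B: 0 + 2(313.7) = 627.3
  E: 0 + 1(203.7) = 203.7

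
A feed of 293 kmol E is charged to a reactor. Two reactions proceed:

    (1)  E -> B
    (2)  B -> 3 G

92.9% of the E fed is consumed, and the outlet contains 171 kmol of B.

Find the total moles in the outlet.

495 kmol

Conversion of E: E consumed = 1ξ₁ = 0.929 × 293 → ξ₁ = 272.2 kmol.
B balance: n_B = 0 + 1ξ₁ − 1ξ₂ = 171 → ξ₂ = (1·272.2 − 171)/1 = 101.2 kmol.
Outlet amounts (n = n₀ + Σ ν·ξ):
  E: 293 − 1(272.2) = 20.8
  B: 0 + 1(272.2) − 1(101.2) = 171
  G: 0 + 3(101.2) = 303.6
Total out = 20.8 + 171 + 303.6 = 495.4 kmol.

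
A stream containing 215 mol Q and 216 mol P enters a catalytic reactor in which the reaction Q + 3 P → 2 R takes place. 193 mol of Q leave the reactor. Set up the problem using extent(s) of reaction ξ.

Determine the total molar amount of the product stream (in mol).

387 mol

For Q: n = n₀ − 1ξ → 193 = 215 − 1ξ, giving ξ = 22 mol.
Outlet amounts (n = n₀ + ν ξ):
  Q: 215 − 1(22) = 193
  P: 216 − 3(22) = 150
  R: 0 + 2(22) = 44
Total out = 193 + 150 + 44 = 387 mol.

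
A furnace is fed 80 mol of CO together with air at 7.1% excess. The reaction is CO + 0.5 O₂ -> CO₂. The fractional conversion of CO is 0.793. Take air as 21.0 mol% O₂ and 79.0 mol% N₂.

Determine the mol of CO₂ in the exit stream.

Stoichiometric O₂ = 0.5 × 80 = 40 mol; O₂ fed = 40 × 1.071 = 42.84 mol.
N₂ fed = 42.84 × 79/21 = 161.2 mol.
Fuel reacted = 0.793 × 80 → ξ = 63.44 mol.
Outlet (n = n₀ + ν ξ):
  CO: 80 − 1(63.44) = 16.56
  O₂: 42.84 − 0.5(63.44) = 11.12
  N₂: 161.2 (inert)
  CO₂: 0 + 1(63.44) = 63.44

63.4 mol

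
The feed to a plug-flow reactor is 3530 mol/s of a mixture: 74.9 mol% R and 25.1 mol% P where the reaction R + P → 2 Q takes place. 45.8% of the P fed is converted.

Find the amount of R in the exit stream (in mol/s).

P reacted = 0.458 × 886 = 405.8 mol/s; ν_P = −1, so ξ = 405.8/1 = 405.8 mol/s.
Outlet amounts (n = n₀ + ν ξ):
  R: 2644 − 1(405.8) = 2238
  P: 886 − 1(405.8) = 480.2
  Q: 0 + 2(405.8) = 811.6

2240 mol/s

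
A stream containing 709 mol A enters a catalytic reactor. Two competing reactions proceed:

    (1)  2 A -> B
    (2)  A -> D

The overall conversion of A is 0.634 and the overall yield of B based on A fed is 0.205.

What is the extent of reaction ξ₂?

ξ₂ = 159 mol

Yield of B: 1ξ₁ / 709 = 0.205 → ξ₁ = 145.3 mol.
Conversion of A: 2ξ₁ + 1ξ₂ = 0.634 × 709 = 449.5 → ξ₂ = 158.8 mol.
Outlet amounts (n = n₀ + Σ ν·ξ):
  A: 709 − 2(145.3) − 1(158.8) = 259.5
  B: 0 + 1(145.3) = 145.3
  D: 0 + 1(158.8) = 158.8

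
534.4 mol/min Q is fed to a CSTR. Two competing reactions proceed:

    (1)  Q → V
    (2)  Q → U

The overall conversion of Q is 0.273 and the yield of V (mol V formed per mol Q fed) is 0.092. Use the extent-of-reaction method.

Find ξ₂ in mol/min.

ξ₂ = 96.7 mol/min

Yield of V: 1ξ₁ / 534.4 = 0.092 → ξ₁ = 49.16 mol/min.
Conversion of Q: 1ξ₁ + 1ξ₂ = 0.273 × 534.4 = 145.9 → ξ₂ = 96.73 mol/min.
Outlet amounts (n = n₀ + Σ ν·ξ):
  Q: 534.4 − 1(49.16) − 1(96.73) = 388.5
  V: 0 + 1(49.16) = 49.16
  U: 0 + 1(96.73) = 96.73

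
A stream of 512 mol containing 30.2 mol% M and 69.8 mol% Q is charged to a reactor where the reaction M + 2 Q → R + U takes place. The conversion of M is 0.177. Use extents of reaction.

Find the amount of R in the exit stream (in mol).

M reacted = 0.177 × 154.6 = 27.37 mol; ν_M = −1, so ξ = 27.37/1 = 27.37 mol.
Outlet amounts (n = n₀ + ν ξ):
  M: 154.6 − 1(27.37) = 127.3
  Q: 357.4 − 2(27.37) = 302.6
  R: 0 + 1(27.37) = 27.37
  U: 0 + 1(27.37) = 27.37

27.4 mol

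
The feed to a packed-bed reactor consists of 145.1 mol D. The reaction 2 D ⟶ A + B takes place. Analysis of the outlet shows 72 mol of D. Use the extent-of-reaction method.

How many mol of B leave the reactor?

For D: n = n₀ − 2ξ → 72 = 145.1 − 2ξ, giving ξ = 36.55 mol.
Outlet amounts (n = n₀ + ν ξ):
  D: 145.1 − 2(36.55) = 72
  A: 0 + 1(36.55) = 36.55
  B: 0 + 1(36.55) = 36.55

36.5 mol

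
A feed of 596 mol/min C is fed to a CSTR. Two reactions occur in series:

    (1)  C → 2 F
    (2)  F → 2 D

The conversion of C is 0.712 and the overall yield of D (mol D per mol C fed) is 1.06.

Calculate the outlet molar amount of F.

Conversion of C: C consumed = 1ξ₁ = 0.712 × 596 → ξ₁ = 424.4 mol/min.
Yield of D: 2ξ₂ / 596 = 1.06 → ξ₂ = 315.9 mol/min.
Outlet amounts (n = n₀ + Σ ν·ξ):
  C: 596 − 1(424.4) = 171.6
  F: 0 + 2(424.4) − 1(315.9) = 532.8
  D: 0 + 2(315.9) = 631.8

533 mol/min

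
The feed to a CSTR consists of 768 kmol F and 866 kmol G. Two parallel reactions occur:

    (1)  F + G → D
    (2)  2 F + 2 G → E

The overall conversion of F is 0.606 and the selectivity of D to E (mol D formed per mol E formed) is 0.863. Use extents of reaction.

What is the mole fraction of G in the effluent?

0.398

Conversion of F: F consumed = 0.606 × 768 = 465.4 kmol = 1ξ₁ + 2ξ₂.
Selectivity: 1ξ₁ / (1ξ₂) = 0.863 → ξ₁ = 0.863 ξ₂.
Substitute: (1·0.863 + 2) ξ₂ = 465.4 → ξ₂ = 162.6 kmol, ξ₁ = 140.3 kmol.
Outlet amounts (n = n₀ + Σ ν·ξ):
  F: 768 − 1(140.3) − 2(162.6) = 302.6
  G: 866 − 1(140.3) − 2(162.6) = 400.6
  D: 0 + 1(140.3) = 140.3
  E: 0 + 1(162.6) = 162.6
Total out = 1006 kmol; y_G = 400.6 / 1006 = 0.3982.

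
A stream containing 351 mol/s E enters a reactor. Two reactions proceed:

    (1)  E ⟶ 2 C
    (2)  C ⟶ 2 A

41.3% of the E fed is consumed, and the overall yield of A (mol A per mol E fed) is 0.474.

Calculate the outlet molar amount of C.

Conversion of E: E consumed = 1ξ₁ = 0.413 × 351 → ξ₁ = 145 mol/s.
Yield of A: 2ξ₂ / 351 = 0.474 → ξ₂ = 83.19 mol/s.
Outlet amounts (n = n₀ + Σ ν·ξ):
  E: 351 − 1(145) = 206
  C: 0 + 2(145) − 1(83.19) = 206.7
  A: 0 + 2(83.19) = 166.4

207 mol/s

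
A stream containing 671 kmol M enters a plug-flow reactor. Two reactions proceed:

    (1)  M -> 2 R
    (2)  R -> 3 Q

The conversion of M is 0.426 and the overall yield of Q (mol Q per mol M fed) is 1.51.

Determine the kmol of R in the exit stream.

Conversion of M: M consumed = 1ξ₁ = 0.426 × 671 → ξ₁ = 285.8 kmol.
Yield of Q: 3ξ₂ / 671 = 1.51 → ξ₂ = 337.7 kmol.
Outlet amounts (n = n₀ + Σ ν·ξ):
  M: 671 − 1(285.8) = 385.2
  R: 0 + 2(285.8) − 1(337.7) = 234
  Q: 0 + 3(337.7) = 1013

234 kmol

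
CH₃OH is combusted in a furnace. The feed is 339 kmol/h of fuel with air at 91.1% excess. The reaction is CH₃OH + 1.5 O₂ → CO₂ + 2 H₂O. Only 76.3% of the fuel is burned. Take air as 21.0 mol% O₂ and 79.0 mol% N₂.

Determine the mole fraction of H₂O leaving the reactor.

0.102

Stoichiometric O₂ = 1.5 × 339 = 508.5 kmol/h; O₂ fed = 508.5 × 1.911 = 971.7 kmol/h.
N₂ fed = 971.7 × 79/21 = 3656 kmol/h.
Fuel reacted = 0.763 × 339 → ξ = 258.7 kmol/h.
Outlet (n = n₀ + ν ξ):
  CH₃OH: 339 − 1(258.7) = 80.34
  O₂: 971.7 − 1.5(258.7) = 583.8
  N₂: 3656 (inert)
  CO₂: 0 + 1(258.7) = 258.7
  H₂O: 0 + 2(258.7) = 517.3
Total out = 5096 kmol/h; y_H₂O = 517.3 / 5096 = 0.1015.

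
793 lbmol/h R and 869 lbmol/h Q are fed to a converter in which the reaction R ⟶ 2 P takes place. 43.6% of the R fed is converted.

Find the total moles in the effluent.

2010 lbmol/h

R reacted = 0.436 × 793 = 345.7 lbmol/h; ν_R = −1, so ξ = 345.7/1 = 345.7 lbmol/h.
Outlet amounts (n = n₀ + ν ξ):
  R: 793 − 1(345.7) = 447.3
  P: 0 + 2(345.7) = 691.5
  Q: 869 (inert)
Total out = 447.3 + 691.5 + 869 = 2008 lbmol/h.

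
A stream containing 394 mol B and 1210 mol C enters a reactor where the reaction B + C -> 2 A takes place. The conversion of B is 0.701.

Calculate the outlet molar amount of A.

B reacted = 0.701 × 394 = 276.2 mol; ν_B = −1, so ξ = 276.2/1 = 276.2 mol.
Outlet amounts (n = n₀ + ν ξ):
  B: 394 − 1(276.2) = 117.8
  C: 1210 − 1(276.2) = 933.8
  A: 0 + 2(276.2) = 552.4

552 mol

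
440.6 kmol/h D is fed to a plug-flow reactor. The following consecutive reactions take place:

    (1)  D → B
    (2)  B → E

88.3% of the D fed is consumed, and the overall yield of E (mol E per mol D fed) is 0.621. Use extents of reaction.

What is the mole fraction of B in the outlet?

Conversion of D: D consumed = 1ξ₁ = 0.883 × 440.6 → ξ₁ = 389 kmol/h.
Yield of E: 1ξ₂ / 440.6 = 0.621 → ξ₂ = 273.6 kmol/h.
Outlet amounts (n = n₀ + Σ ν·ξ):
  D: 440.6 − 1(389) = 51.55
  B: 0 + 1(389) − 1(273.6) = 115.4
  E: 0 + 1(273.6) = 273.6
Total out = 440.6 kmol/h; y_B = 115.4 / 440.6 = 0.262.

0.262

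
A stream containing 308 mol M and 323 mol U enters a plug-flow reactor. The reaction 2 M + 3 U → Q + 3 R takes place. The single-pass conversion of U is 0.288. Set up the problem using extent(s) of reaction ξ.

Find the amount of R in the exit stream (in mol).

U reacted = 0.288 × 323 = 93.02 mol; ν_U = −3, so ξ = 93.02/3 = 31.01 mol.
Outlet amounts (n = n₀ + ν ξ):
  M: 308 − 2(31.01) = 246
  U: 323 − 3(31.01) = 230
  Q: 0 + 1(31.01) = 31.01
  R: 0 + 3(31.01) = 93.02

93 mol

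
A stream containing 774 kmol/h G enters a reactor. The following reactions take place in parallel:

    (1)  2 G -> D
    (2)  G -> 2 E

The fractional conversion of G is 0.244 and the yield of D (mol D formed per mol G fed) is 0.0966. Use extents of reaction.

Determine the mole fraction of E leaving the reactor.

Yield of D: 1ξ₁ / 774 = 0.0966 → ξ₁ = 74.77 kmol/h.
Conversion of G: 2ξ₁ + 1ξ₂ = 0.244 × 774 = 188.9 → ξ₂ = 39.32 kmol/h.
Outlet amounts (n = n₀ + Σ ν·ξ):
  G: 774 − 2(74.77) − 1(39.32) = 585.1
  D: 0 + 1(74.77) = 74.77
  E: 0 + 2(39.32) = 78.64
Total out = 738.6 kmol/h; y_E = 78.64 / 738.6 = 0.1065.

0.106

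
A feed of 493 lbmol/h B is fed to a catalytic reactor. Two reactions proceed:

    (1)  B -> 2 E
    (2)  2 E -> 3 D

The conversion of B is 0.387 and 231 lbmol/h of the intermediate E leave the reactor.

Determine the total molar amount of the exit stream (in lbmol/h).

759 lbmol/h

Conversion of B: B consumed = 1ξ₁ = 0.387 × 493 → ξ₁ = 190.8 lbmol/h.
E balance: n_E = 0 + 2ξ₁ − 2ξ₂ = 231 → ξ₂ = (2·190.8 − 231)/2 = 75.29 lbmol/h.
Outlet amounts (n = n₀ + Σ ν·ξ):
  B: 493 − 1(190.8) = 302.2
  E: 0 + 2(190.8) − 2(75.29) = 231
  D: 0 + 3(75.29) = 225.9
Total out = 302.2 + 231 + 225.9 = 759.1 lbmol/h.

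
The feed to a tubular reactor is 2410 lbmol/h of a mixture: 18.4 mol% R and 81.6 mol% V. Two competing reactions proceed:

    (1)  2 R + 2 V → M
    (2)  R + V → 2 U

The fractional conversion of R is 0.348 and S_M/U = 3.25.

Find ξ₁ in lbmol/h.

ξ₁ = 71.6 lbmol/h

Conversion of R: R consumed = 0.348 × 443.4 = 154.3 lbmol/h = 2ξ₁ + 1ξ₂.
Selectivity: 1ξ₁ / (2ξ₂) = 3.25 → ξ₁ = 6.5 ξ₂.
Substitute: (2·6.5 + 1) ξ₂ = 154.3 → ξ₂ = 11.02 lbmol/h, ξ₁ = 71.65 lbmol/h.
Outlet amounts (n = n₀ + Σ ν·ξ):
  R: 443.4 − 2(71.65) − 1(11.02) = 289.1
  V: 1967 − 2(71.65) − 1(11.02) = 1812
  M: 0 + 1(71.65) = 71.65
  U: 0 + 2(11.02) = 22.05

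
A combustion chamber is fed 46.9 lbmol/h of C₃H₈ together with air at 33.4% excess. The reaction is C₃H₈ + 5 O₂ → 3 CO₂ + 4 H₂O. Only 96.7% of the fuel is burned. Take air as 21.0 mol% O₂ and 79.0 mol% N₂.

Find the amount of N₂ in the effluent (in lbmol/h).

Stoichiometric O₂ = 5 × 46.9 = 234.5 lbmol/h; O₂ fed = 234.5 × 1.334 = 312.8 lbmol/h.
N₂ fed = 312.8 × 79/21 = 1177 lbmol/h.
Fuel reacted = 0.967 × 46.9 → ξ = 45.35 lbmol/h.
Outlet (n = n₀ + ν ξ):
  C₃H₈: 46.9 − 1(45.35) = 1.548
  O₂: 312.8 − 5(45.35) = 86.06
  N₂: 1177 (inert)
  CO₂: 0 + 3(45.35) = 136.1
  H₂O: 0 + 4(45.35) = 181.4

1180 lbmol/h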